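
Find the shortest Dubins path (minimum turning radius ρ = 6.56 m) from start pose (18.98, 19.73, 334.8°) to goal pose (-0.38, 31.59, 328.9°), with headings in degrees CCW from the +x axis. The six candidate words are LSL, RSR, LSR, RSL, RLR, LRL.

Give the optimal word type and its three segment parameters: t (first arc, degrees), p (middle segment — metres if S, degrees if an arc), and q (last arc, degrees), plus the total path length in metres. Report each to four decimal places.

LSL: t = 173.6059°, p = 22.0299 m, q = 180.4941°, L = 62.5721 m

Let ψ = atan2(Δy, Δx) = atan2(11.86, -19.36) = 148.5082° be the start→goal bearing.
Normalize: d = |goal − start| / ρ = 22.703947/6.56 = 3.460967, α = (θ_start − ψ) mod 360° = 186.2918° = 3.251405 rad, β = (θ_goal − ψ) mod 360° = 180.3918° = 3.148430 rad.
Common terms: sin α = -0.109592, cos α = -0.993977, sin β = -0.006838, cos β = -0.999977, cos(α−β) = 0.994703, d² = 11.978296. Work in radians in the unit-radius frame; every candidate has L = ρ·(t + p + q).
LSL: p² = 2 + d² − 2cos(α−β) + 2d(sin α − sin β) = 11.277634; p = √p² = 3.358219; φ = atan2(cos β − cos α, d + sin α − sin β) = -0.001787 rad; t = (φ − α) mod 2π = 3.029994 rad, q = (β − φ) mod 2π = 3.150217 rad → L = 6.56·(3.029994 + 3.358219 + 3.150217) = 6.56·9.538430 = 62.572100 m
RSR: p² = 2 + d² − 2cos(α−β) + 2d(sin β − sin α) = 12.700146; p = √p² = 3.563726; φ = atan2(cos α − cos β, d − sin α + sin β) = 0.001684 rad; t = (α − φ) mod 2π = 3.249721 rad, q = (φ − β) mod 2π = 3.136439 rad → L = 6.56·(3.249721 + 3.563726 + 3.136439) = 6.56·9.949886 = 65.271253 m
LSR: p² = d² − 2 + 2cos(α−β) + 2d(sin α + sin β) = 11.161786; p = √p² = 3.340926; φ = atan2(−cos α − cos β, d + sin α + sin β) − atan2(−2, p) = 1.077024 rad; t = (φ − α) mod 2π = 4.108804 rad, q = (φ − β) mod 2π = 4.211779 rad → L = 6.56·(4.108804 + 3.340926 + 4.211779) = 6.56·11.661509 = 76.499497 m
RSL: p² = d² − 2 + 2cos(α−β) − 2d(sin α + sin β) = 12.773618; p = √p² = 3.574020; φ = atan2(cos α + cos β, d − sin α − sin β) − atan2(2, p) = -1.018667 rad; t = (α − φ) mod 2π = 4.270072 rad, q = (β − φ) mod 2π = 4.167098 rad → L = 6.56·(4.270072 + 3.574020 + 4.167098) = 6.56·12.011190 = 78.793404 m
RLR: c = (6 − d² + 2cos(α−β) + 2d(sin α − sin β))/8 = -0.587518; p = 2π − arccos c = 4.084400 rad; φ = atan2(cos α − cos β, d − sin α + sin β) = 0.001684 rad; t = (α − φ + p/2) mod 2π = 5.291921 rad, q = (α − β − t + p) mod 2π = 5.178639 rad → L = 6.56·(5.291921 + 4.084400 + 5.178639) = 6.56·14.554961 = 95.480541 m
LRL: c = (6 − d² + 2cos(α−β) − 2d(sin α − sin β))/8 = -0.409704; p = 2π − arccos c = 4.290259 rad; φ = atan2(cos β − cos α, d + sin α − sin β) = -0.001787 rad; t = (φ − α + p/2) mod 2π = 5.175123 rad, q = (β − α − t + p) mod 2π = 5.295347 rad → L = 6.56·(5.175123 + 4.290259 + 5.295347) = 6.56·14.760729 = 96.830383 m
Shortest: LSL with L = 62.572100 m ≈ 62.5721 m
Convert LSL to answer units (arcs ×180/π): t = 3.029994·180/π = 173.6059°, p = ρ·p = 6.56·3.358219 = 22.0299 m, q = 3.150217·180/π = 180.4941°, L = 62.5721 m.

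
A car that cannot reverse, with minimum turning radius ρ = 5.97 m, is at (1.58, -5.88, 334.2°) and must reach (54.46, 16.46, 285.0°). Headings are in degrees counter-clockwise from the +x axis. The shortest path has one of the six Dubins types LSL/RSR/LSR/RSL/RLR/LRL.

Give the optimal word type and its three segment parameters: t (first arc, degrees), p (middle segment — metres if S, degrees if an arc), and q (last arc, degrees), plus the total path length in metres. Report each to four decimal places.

Let ψ = atan2(Δy, Δx) = atan2(22.34, 52.88) = 22.9024° be the start→goal bearing.
Normalize: d = |goal − start| / ρ = 57.405313/5.97 = 9.615630, α = (θ_start − ψ) mod 360° = 311.2976° = 5.433168 rad, β = (θ_goal − ψ) mod 360° = 262.0976° = 4.574466 rad.
Common terms: sin α = -0.751292, cos α = 0.659970, sin β = -0.990504, cos β = -0.137486, cos(α−β) = 0.653421, d² = 92.460348. Work in radians in the unit-radius frame; every candidate has L = ρ·(t + p + q).
LSL: p² = 2 + d² − 2cos(α−β) + 2d(sin α − sin β) = 97.753852; p = √p² = 9.887055; φ = atan2(cos β − cos α, d + sin α − sin β) = -0.080744 rad; t = (φ − α) mod 2π = 0.769273 rad, q = (β − φ) mod 2π = 4.655210 rad → L = 5.97·(0.769273 + 9.887055 + 4.655210) = 5.97·15.311538 = 91.409883 m
RSR: p² = 2 + d² − 2cos(α−β) + 2d(sin β − sin α) = 88.553160; p = √p² = 9.410269; φ = atan2(cos α − cos β, d − sin α + sin β) = 0.084845 rad; t = (α − φ) mod 2π = 5.348323 rad, q = (φ − β) mod 2π = 1.793564 rad → L = 5.97·(5.348323 + 9.410269 + 1.793564) = 5.97·16.552156 = 98.816372 m
LSR: p² = d² − 2 + 2cos(α−β) + 2d(sin α + sin β) = 58.270265; p = √p² = 7.633496; φ = atan2(−cos α − cos β, d + sin α + sin β) − atan2(−2, p) = 0.189984 rad; t = (φ − α) mod 2π = 1.040001 rad, q = (φ − β) mod 2π = 1.898703 rad → L = 5.97·(1.040001 + 7.633496 + 1.898703) = 5.97·10.572200 = 63.116034 m
RSL: p² = d² − 2 + 2cos(α−β) − 2d(sin α + sin β) = 125.264112; p = √p² = 11.192145; φ = atan2(cos α + cos β, d − sin α − sin β) − atan2(2, p) = -0.130859 rad; t = (α − φ) mod 2π = 5.564027 rad, q = (β − φ) mod 2π = 4.705325 rad → L = 5.97·(5.564027 + 11.192145 + 4.705325) = 5.97·21.461497 = 128.125138 m
RLR: c = (6 − d² + 2cos(α−β) + 2d(sin α − sin β))/8 = -10.069145, |c| > 1 → infeasible
LRL: c = (6 − d² + 2cos(α−β) − 2d(sin α − sin β))/8 = -11.219232, |c| > 1 → infeasible
Shortest: LSR with L = 63.116034 m ≈ 63.1160 m
Convert LSR to answer units (arcs ×180/π): t = 1.040001·180/π = 59.5877°, p = ρ·p = 5.97·7.633496 = 45.5720 m, q = 1.898703·180/π = 108.7877°, L = 63.1160 m.

LSR: t = 59.5877°, p = 45.5720 m, q = 108.7877°, L = 63.1160 m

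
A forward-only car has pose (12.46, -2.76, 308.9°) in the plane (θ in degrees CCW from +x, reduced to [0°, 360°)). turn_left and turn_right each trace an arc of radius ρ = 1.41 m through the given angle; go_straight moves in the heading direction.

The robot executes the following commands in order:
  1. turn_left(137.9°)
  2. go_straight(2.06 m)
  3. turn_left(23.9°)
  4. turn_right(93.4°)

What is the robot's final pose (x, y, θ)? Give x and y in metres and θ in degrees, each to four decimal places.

set_pose: (x, y, θ) = (12.4600, -2.7600, 308.9000°), ρ = 1.41
turn_left(137.9°): centre at ρ to the left, rotate +137.9° → (14.9651, -1.9533, 446.8000° ≡ 86.8000°)
go_straight(2.06): x += 2.06·cos θ, y += 2.06·sin θ → (15.0801, 0.1035, 86.8000°)
turn_left(23.9°): centre at ρ to the left, rotate +23.9° → (14.9913, 0.6806, 110.7000°)
turn_right(93.4°): centre at ρ to the right, rotate −93.4° → (15.8910, 2.5252, 17.3000°)

(15.8910, 2.5252, 17.3000°)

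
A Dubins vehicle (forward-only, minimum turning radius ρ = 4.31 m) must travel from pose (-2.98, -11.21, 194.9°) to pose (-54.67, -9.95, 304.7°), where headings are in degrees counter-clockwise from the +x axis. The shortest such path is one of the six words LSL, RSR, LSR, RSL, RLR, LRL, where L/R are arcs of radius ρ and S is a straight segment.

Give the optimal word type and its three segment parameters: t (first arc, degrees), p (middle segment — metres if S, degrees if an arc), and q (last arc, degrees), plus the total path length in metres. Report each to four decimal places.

Let ψ = atan2(Δy, Δx) = atan2(1.26, -51.69) = 178.6036° be the start→goal bearing.
Normalize: d = |goal − start| / ρ = 51.705355/4.31 = 11.996602, α = (θ_start − ψ) mod 360° = 16.2964° = 0.284425 rad, β = (θ_goal − ψ) mod 360° = 126.0964° = 2.200797 rad.
Common terms: sin α = 0.280606, cos α = 0.959823, sin β = 0.808027, cos β = -0.589145, cos(α−β) = -0.338738, d² = 143.918460. Work in radians in the unit-radius frame; every candidate has L = ρ·(t + p + q).
LSL: p² = 2 + d² − 2cos(α−β) + 2d(sin α − sin β) = 133.941409; p = √p² = 11.573306; φ = atan2(cos β − cos α, d + sin α − sin β) = -0.134243 rad; t = (φ − α) mod 2π = 5.864517 rad, q = (β − φ) mod 2π = 2.335039 rad → L = 4.31·(5.864517 + 11.573306 + 2.335039) = 4.31·19.772863 = 85.221038 m
RSR: p² = 2 + d² − 2cos(α−β) + 2d(sin β − sin α) = 159.250462; p = √p² = 12.619448; φ = atan2(cos α − cos β, d − sin α + sin β) = 0.123055 rad; t = (α − φ) mod 2π = 0.161370 rad, q = (φ − β) mod 2π = 4.205443 rad → L = 4.31·(0.161370 + 12.619448 + 4.205443) = 4.31·16.986262 = 73.210787 m
LSR: p² = d² − 2 + 2cos(α−β) + 2d(sin α + sin β) = 167.360780; p = √p² = 12.936799; φ = atan2(−cos α − cos β, d + sin α + sin β) − atan2(−2, p) = 0.125063 rad; t = (φ − α) mod 2π = 6.123823 rad, q = (φ − β) mod 2π = 4.207452 rad → L = 4.31·(6.123823 + 12.936799 + 4.207452) = 4.31·23.268074 = 100.285399 m
RSL: p² = d² − 2 + 2cos(α−β) − 2d(sin α + sin β) = 115.121188; p = √p² = 10.729454; φ = atan2(cos α + cos β, d − sin α − sin β) − atan2(2, p) = -0.150319 rad; t = (α − φ) mod 2π = 0.434744 rad, q = (β − φ) mod 2π = 2.351115 rad → L = 4.31·(0.434744 + 10.729454 + 2.351115) = 4.31·13.515313 = 58.251001 m
RLR: c = (6 − d² + 2cos(α−β) + 2d(sin α − sin β))/8 = -18.906308, |c| > 1 → infeasible
LRL: c = (6 − d² + 2cos(α−β) − 2d(sin α − sin β))/8 = -15.742676, |c| > 1 → infeasible
Shortest: RSL with L = 58.251001 m ≈ 58.2510 m
Convert RSL to answer units (arcs ×180/π): t = 0.434744·180/π = 24.9090°, p = ρ·p = 4.31·10.729454 = 46.2439 m, q = 2.351115·180/π = 134.7090°, L = 58.2510 m.

RSL: t = 24.9090°, p = 46.2439 m, q = 134.7090°, L = 58.2510 m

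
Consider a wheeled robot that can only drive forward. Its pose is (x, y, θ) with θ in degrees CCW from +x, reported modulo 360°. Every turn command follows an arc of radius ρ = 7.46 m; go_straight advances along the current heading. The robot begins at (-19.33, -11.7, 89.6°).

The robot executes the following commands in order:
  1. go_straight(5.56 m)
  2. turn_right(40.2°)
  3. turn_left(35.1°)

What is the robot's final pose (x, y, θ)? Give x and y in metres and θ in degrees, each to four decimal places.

(-15.7340, 2.8023, 84.5000°)

set_pose: (x, y, θ) = (-19.3300, -11.7000, 89.6000°), ρ = 7.46
go_straight(5.56): x += 5.56·cos θ, y += 5.56·sin θ → (-19.2912, -6.1401, 89.6000°)
turn_right(40.2°): centre at ρ to the right, rotate −40.2° → (-17.4955, -1.3374, 49.4000°)
turn_left(35.1°): centre at ρ to the left, rotate +35.1° → (-15.7340, 2.8023, 84.5000°)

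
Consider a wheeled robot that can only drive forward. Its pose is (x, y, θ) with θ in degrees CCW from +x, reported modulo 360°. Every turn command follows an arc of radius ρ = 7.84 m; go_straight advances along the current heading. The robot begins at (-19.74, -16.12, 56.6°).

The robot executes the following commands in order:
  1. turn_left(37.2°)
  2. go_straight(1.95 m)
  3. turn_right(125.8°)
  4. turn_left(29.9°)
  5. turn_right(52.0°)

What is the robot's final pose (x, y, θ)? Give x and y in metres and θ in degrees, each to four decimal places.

set_pose: (x, y, θ) = (-19.7400, -16.1200, 56.6000°), ρ = 7.84
turn_left(37.2°): centre at ρ to the left, rotate +37.2° → (-18.4624, -11.2846, 93.8000°)
go_straight(1.95): x += 1.95·cos θ, y += 1.95·sin θ → (-18.5917, -9.3389, 93.8000°)
turn_right(125.8°): centre at ρ to the right, rotate −125.8° → (-6.6143, -2.1706, -32.0000° ≡ 328.0000°)
turn_left(29.9°): centre at ρ to the left, rotate +29.9° → (-2.7471, -3.3567, 357.9000°)
turn_right(52.0°): centre at ρ to the right, rotate −52.0° → (3.3164, -6.5943, 305.9000°)

(3.3164, -6.5943, 305.9000°)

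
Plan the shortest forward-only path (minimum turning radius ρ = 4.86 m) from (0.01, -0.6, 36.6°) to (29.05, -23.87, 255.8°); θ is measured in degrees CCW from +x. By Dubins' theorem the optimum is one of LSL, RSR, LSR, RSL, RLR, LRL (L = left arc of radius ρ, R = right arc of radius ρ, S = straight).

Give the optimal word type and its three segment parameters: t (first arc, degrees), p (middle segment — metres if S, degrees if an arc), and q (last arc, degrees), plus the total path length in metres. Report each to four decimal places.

Let ψ = atan2(Δy, Δx) = atan2(-23.27, 29.04) = -38.7055° be the start→goal bearing.
Normalize: d = |goal − start| / ρ = 37.213096/4.86 = 7.657016, α = (θ_start − ψ) mod 360° = 75.3055° = 1.314329 rad, β = (θ_goal − ψ) mod 360° = 294.5055° = 5.140091 rad.
Common terms: sin α = 0.967292, cos α = 0.253665, sin β = -0.909921, cos β = 0.414781, cos(α−β) = -0.774944, d² = 58.629888. Work in radians in the unit-radius frame; every candidate has L = ρ·(t + p + q).
LSL: p² = 2 + d² − 2cos(α−β) + 2d(sin α − sin β) = 90.927484; p = √p² = 9.535590; φ = atan2(cos β − cos α, d + sin α − sin β) = 0.016897 rad; t = (φ − α) mod 2π = 4.985753 rad, q = (β − φ) mod 2π = 5.123194 rad → L = 4.86·(4.985753 + 9.535590 + 5.123194) = 4.86·19.644537 = 95.472452 m
RSR: p² = 2 + d² − 2cos(α−β) + 2d(sin β − sin α) = 33.432070; p = √p² = 5.782047; φ = atan2(cos α − cos β, d − sin α + sin β) = -0.027868 rad; t = (α − φ) mod 2π = 1.342197 rad, q = (φ − β) mod 2π = 1.115226 rad → L = 4.86·(1.342197 + 5.782047 + 1.115226) = 4.86·8.239471 = 40.043828 m
LSR: p² = d² − 2 + 2cos(α−β) + 2d(sin α + sin β) = 55.958574; p = √p² = 7.480546; φ = atan2(−cos α − cos β, d + sin α + sin β) − atan2(−2, p) = 0.174816 rad; t = (φ − α) mod 2π = 5.143673 rad, q = (φ − β) mod 2π = 1.317911 rad → L = 4.86·(5.143673 + 7.480546 + 1.317911) = 4.86·13.942130 = 67.758753 m
RSL: p² = d² − 2 + 2cos(α−β) − 2d(sin α + sin β) = 54.201424; p = √p² = 7.362162; φ = atan2(cos α + cos β, d − sin α − sin β) − atan2(2, p) = -0.177526 rad; t = (α − φ) mod 2π = 1.491855 rad, q = (β − φ) mod 2π = 5.317617 rad → L = 4.86·(1.491855 + 7.362162 + 5.317617) = 4.86·14.171633 = 68.874137 m
RLR: c = (6 − d² + 2cos(α−β) + 2d(sin α − sin β))/8 = -3.179009, |c| > 1 → infeasible
LRL: c = (6 − d² + 2cos(α−β) − 2d(sin α − sin β))/8 = -10.365936, |c| > 1 → infeasible
Shortest: RSR with L = 40.043828 m ≈ 40.0438 m
Convert RSR to answer units (arcs ×180/π): t = 1.342197·180/π = 76.9022°, p = ρ·p = 4.86·5.782047 = 28.1007 m, q = 1.115226·180/π = 63.8978°, L = 40.0438 m.

RSR: t = 76.9022°, p = 28.1007 m, q = 63.8978°, L = 40.0438 m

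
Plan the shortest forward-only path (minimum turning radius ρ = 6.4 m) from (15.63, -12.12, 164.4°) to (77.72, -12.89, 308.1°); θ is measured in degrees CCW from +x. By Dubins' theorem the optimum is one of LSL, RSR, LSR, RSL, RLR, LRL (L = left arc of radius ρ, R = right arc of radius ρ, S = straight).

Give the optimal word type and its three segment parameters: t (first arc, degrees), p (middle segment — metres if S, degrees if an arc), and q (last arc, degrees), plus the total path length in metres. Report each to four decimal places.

Let ψ = atan2(Δy, Δx) = atan2(-0.77, 62.09) = -0.7105° be the start→goal bearing.
Normalize: d = |goal − start| / ρ = 62.094774/6.4 = 9.702308, α = (θ_start − ψ) mod 360° = 165.1105° = 2.881722 rad, β = (θ_goal − ψ) mod 360° = 308.8105° = 5.389760 rad.
Common terms: sin α = 0.256956, cos α = -0.966423, sin β = -0.779223, cos β = 0.626747, cos(α−β) = -0.805928, d² = 94.134790. Work in radians in the unit-radius frame; every candidate has L = ρ·(t + p + q).
LSL: p² = 2 + d² − 2cos(α−β) + 2d(sin α − sin β) = 117.853295; p = √p² = 10.856026; φ = atan2(cos β − cos α, d + sin α − sin β) = 0.147286 rad; t = (φ − α) mod 2π = 3.548750 rad, q = (β − φ) mod 2π = 5.242474 rad → L = 6.4·(3.548750 + 10.856026 + 5.242474) = 6.4·19.647249 = 125.742395 m
RSR: p² = 2 + d² − 2cos(α−β) + 2d(sin β − sin α) = 77.639998; p = √p² = 8.811356; φ = atan2(cos α − cos β, d − sin α + sin β) = -0.181809 rad; t = (α − φ) mod 2π = 3.063531 rad, q = (φ − β) mod 2π = 0.711617 rad → L = 6.4·(3.063531 + 8.811356 + 0.711617) = 6.4·12.586503 = 80.553622 m
LSR: p² = d² − 2 + 2cos(α−β) + 2d(sin α + sin β) = 80.388533; p = √p² = 8.965965; φ = atan2(−cos α − cos β, d + sin α + sin β) − atan2(−2, p) = 0.256457 rad; t = (φ − α) mod 2π = 3.657921 rad, q = (φ − β) mod 2π = 1.149883 rad → L = 6.4·(3.657921 + 8.965965 + 1.149883) = 6.4·13.773769 = 88.152119 m
RSL: p² = d² − 2 + 2cos(α−β) − 2d(sin α + sin β) = 100.657334; p = √p² = 10.032813; φ = atan2(cos α + cos β, d − sin α − sin β) − atan2(2, p) = -0.229976 rad; t = (α − φ) mod 2π = 3.111698 rad, q = (β − φ) mod 2π = 5.619736 rad → L = 6.4·(3.111698 + 10.032813 + 5.619736) = 6.4·18.764247 = 120.091179 m
RLR: c = (6 − d² + 2cos(α−β) + 2d(sin α − sin β))/8 = -8.705000, |c| > 1 → infeasible
LRL: c = (6 − d² + 2cos(α−β) − 2d(sin α − sin β))/8 = -13.731662, |c| > 1 → infeasible
Shortest: RSR with L = 80.553622 m ≈ 80.5536 m
Convert RSR to answer units (arcs ×180/π): t = 3.063531·180/π = 175.5274°, p = ρ·p = 6.4·8.811356 = 56.3927 m, q = 0.711617·180/π = 40.7726°, L = 80.5536 m.

RSR: t = 175.5274°, p = 56.3927 m, q = 40.7726°, L = 80.5536 m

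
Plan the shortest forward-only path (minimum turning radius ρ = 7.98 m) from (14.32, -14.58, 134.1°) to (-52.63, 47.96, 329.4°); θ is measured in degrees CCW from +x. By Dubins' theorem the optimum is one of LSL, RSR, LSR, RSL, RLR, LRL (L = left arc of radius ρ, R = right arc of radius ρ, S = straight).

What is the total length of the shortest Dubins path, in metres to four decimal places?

114.6275 m

Let ψ = atan2(Δy, Δx) = atan2(62.54, -66.95) = 136.9506° be the start→goal bearing.
Normalize: d = |goal − start| / ρ = 91.616342/7.98 = 11.480745, α = (θ_start − ψ) mod 360° = 357.1494° = 6.233434 rad, β = (θ_goal − ψ) mod 360° = 192.4494° = 3.358877 rad.
Common terms: sin α = -0.049731, cos α = 0.998763, sin β = -0.215578, cos β = -0.976487, cos(α−β) = -0.964557, d² = 131.807496. Work in radians in the unit-radius frame; every candidate has L = ρ·(t + p + q).
LSL: p² = 2 + d² − 2cos(α−β) + 2d(sin α − sin β) = 139.544710; p = √p² = 11.812904; φ = atan2(cos β − cos α, d + sin α − sin β) = -0.168000 rad; t = (φ − α) mod 2π = 6.164936 rad, q = (β − φ) mod 2π = 3.526877 rad → L = 7.98·(6.164936 + 11.812904 + 3.526877) = 7.98·21.504718 = 171.607647 m
RSR: p² = 2 + d² − 2cos(α−β) + 2d(sin β − sin α) = 131.928513; p = √p² = 11.486014; φ = atan2(cos α − cos β, d − sin α + sin β) = 0.172829 rad; t = (α − φ) mod 2π = 6.060605 rad, q = (φ − β) mod 2π = 3.097138 rad → L = 7.98·(6.060605 + 11.486014 + 3.097138) = 7.98·20.643756 = 164.737176 m
LSR: p² = d² − 2 + 2cos(α−β) + 2d(sin α + sin β) = 121.786489; p = √p² = 11.035692; φ = atan2(−cos α − cos β, d + sin α + sin β) − atan2(−2, p) = 0.177298 rad; t = (φ − α) mod 2π = 0.227050 rad, q = (φ − β) mod 2π = 3.101607 rad → L = 7.98·(0.227050 + 11.035692 + 3.101607) = 7.98·14.364348 = 114.627496 m
RSL: p² = d² − 2 + 2cos(α−β) − 2d(sin α + sin β) = 133.970275; p = √p² = 11.574553; φ = atan2(cos α + cos β, d − sin α − sin β) − atan2(2, p) = -0.169207 rad; t = (α − φ) mod 2π = 0.119455 rad, q = (β − φ) mod 2π = 3.528083 rad → L = 7.98·(0.119455 + 11.574553 + 3.528083) = 7.98·15.222092 = 121.472291 m
RLR: c = (6 − d² + 2cos(α−β) + 2d(sin α − sin β))/8 = -15.491064, |c| > 1 → infeasible
LRL: c = (6 − d² + 2cos(α−β) − 2d(sin α − sin β))/8 = -16.443089, |c| > 1 → infeasible
Shortest: LSR with L = 114.627496 m ≈ 114.6275 m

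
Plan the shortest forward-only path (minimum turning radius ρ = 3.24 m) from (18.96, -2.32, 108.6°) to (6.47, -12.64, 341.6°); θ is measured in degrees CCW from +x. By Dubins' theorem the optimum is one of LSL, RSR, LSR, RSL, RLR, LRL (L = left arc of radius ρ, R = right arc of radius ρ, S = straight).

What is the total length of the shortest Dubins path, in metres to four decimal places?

Let ψ = atan2(Δy, Δx) = atan2(-10.32, -12.49) = -140.4344° be the start→goal bearing.
Normalize: d = |goal − start| / ρ = 16.201929/3.24 = 5.000595, α = (θ_start − ψ) mod 360° = 249.0344° = 4.346470 rad, β = (θ_goal − ψ) mod 360° = 122.0344° = 2.129902 rad.
Common terms: sin α = -0.933795, cos α = -0.357807, sin β = 0.847730, cos β = -0.530428, cos(α−β) = -0.601815, d² = 25.005954. Work in radians in the unit-radius frame; every candidate has L = ρ·(t + p + q).
LSL: p² = 2 + d² − 2cos(α−β) + 2d(sin α − sin β) = 10.392211; p = √p² = 3.223695; φ = atan2(cos β − cos α, d + sin α − sin β) = -0.053573 rad; t = (φ − α) mod 2π = 1.883142 rad, q = (β − φ) mod 2π = 2.183475 rad → L = 3.24·(1.883142 + 3.223695 + 2.183475) = 3.24·7.290312 = 23.620612 m
RSR: p² = 2 + d² − 2cos(α−β) + 2d(sin β − sin α) = 46.026957; p = √p² = 6.784317; φ = atan2(cos α − cos β, d − sin α + sin β) = 0.025447 rad; t = (α − φ) mod 2π = 4.321023 rad, q = (φ − β) mod 2π = 4.178730 rad → L = 3.24·(4.321023 + 6.784317 + 4.178730) = 3.24·15.284070 = 49.520388 m
LSR: p² = d² − 2 + 2cos(α−β) + 2d(sin α + sin β) = 20.941564; p = √p² = 4.576195; φ = atan2(−cos α − cos β, d + sin α + sin β) − atan2(−2, p) = 0.590834 rad; t = (φ − α) mod 2π = 2.527549 rad, q = (φ − β) mod 2π = 4.744117 rad → L = 3.24·(2.527549 + 4.576195 + 4.744117) = 3.24·11.847862 = 38.387073 m
RSL: p² = d² − 2 + 2cos(α−β) − 2d(sin α + sin β) = 22.663083; p = √p² = 4.760576; φ = atan2(cos α + cos β, d − sin α − sin β) − atan2(2, p) = -0.570605 rad; t = (α − φ) mod 2π = 4.917075 rad, q = (β − φ) mod 2π = 2.700507 rad → L = 3.24·(4.917075 + 4.760576 + 2.700507) = 3.24·12.378159 = 40.105234 m
RLR: c = (6 − d² + 2cos(α−β) + 2d(sin α − sin β))/8 = -4.753370, |c| > 1 → infeasible
LRL: c = (6 − d² + 2cos(α−β) − 2d(sin α − sin β))/8 = -0.299026; p = 2π − arccos c = 4.408717 rad; φ = atan2(cos β − cos α, d + sin α − sin β) = -0.053573 rad; t = (φ − α + p/2) mod 2π = 4.087500 rad, q = (β − α − t + p) mod 2π = 4.387834 rad → L = 3.24·(4.087500 + 4.408717 + 4.387834) = 3.24·12.884051 = 41.744325 m
Shortest: LSL with L = 23.620612 m ≈ 23.6206 m

23.6206 m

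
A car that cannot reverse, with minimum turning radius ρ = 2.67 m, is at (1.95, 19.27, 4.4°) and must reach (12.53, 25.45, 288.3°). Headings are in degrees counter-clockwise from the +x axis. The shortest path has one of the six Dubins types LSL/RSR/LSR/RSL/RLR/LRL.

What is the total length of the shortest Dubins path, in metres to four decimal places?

Let ψ = atan2(Δy, Δx) = atan2(6.18, 10.58) = 30.2901° be the start→goal bearing.
Normalize: d = |goal − start| / ρ = 12.252706/2.67 = 4.589028, α = (θ_start − ψ) mod 360° = 334.1099° = 5.831318 rad, β = (θ_goal − ψ) mod 360° = 258.0099° = 4.503122 rad.
Common terms: sin α = -0.436646, cos α = 0.899633, sin β = -0.978184, cos β = -0.207743, cos(α−β) = 0.240228, d² = 21.059182. Work in radians in the unit-radius frame; every candidate has L = ρ·(t + p + q).
LSL: p² = 2 + d² − 2cos(α−β) + 2d(sin α − sin β) = 27.548985; p = √p² = 5.248713; φ = atan2(cos β − cos α, d + sin α − sin β) = -0.212578 rad; t = (φ − α) mod 2π = 0.239290 rad, q = (β − φ) mod 2π = 4.715700 rad → L = 2.67·(0.239290 + 5.248713 + 4.715700) = 2.67·10.203702 = 27.243886 m
RSR: p² = 2 + d² − 2cos(α−β) + 2d(sin β − sin α) = 17.608466; p = √p² = 4.196244; φ = atan2(cos α − cos β, d − sin α + sin β) = 0.267060 rad; t = (α − φ) mod 2π = 5.564258 rad, q = (φ − β) mod 2π = 2.047123 rad → L = 2.67·(5.564258 + 4.196244 + 2.047123) = 2.67·11.807625 = 31.526359 m
LSR: p² = d² − 2 + 2cos(α−β) + 2d(sin α + sin β) = 6.554249; p = √p² = 2.560127; φ = atan2(−cos α − cos β, d + sin α + sin β) − atan2(−2, p) = 0.448563 rad; t = (φ − α) mod 2π = 0.900430 rad, q = (φ − β) mod 2π = 2.228626 rad → L = 2.67·(0.900430 + 2.560127 + 2.228626) = 2.67·5.689182 = 15.190117 m
RSL: p² = d² − 2 + 2cos(α−β) − 2d(sin α + sin β) = 32.525026; p = √p² = 5.703072; φ = atan2(cos α + cos β, d − sin α − sin β) − atan2(2, p) = -0.222553 rad; t = (α − φ) mod 2π = 6.053871 rad, q = (β − φ) mod 2π = 4.725675 rad → L = 2.67·(6.053871 + 5.703072 + 4.725675) = 2.67·16.482618 = 44.008589 m
RLR: c = (6 − d² + 2cos(α−β) + 2d(sin α − sin β))/8 = -1.201058, |c| > 1 → infeasible
LRL: c = (6 − d² + 2cos(α−β) − 2d(sin α − sin β))/8 = -2.443623, |c| > 1 → infeasible
Shortest: LSR with L = 15.190117 m ≈ 15.1901 m

15.1901 m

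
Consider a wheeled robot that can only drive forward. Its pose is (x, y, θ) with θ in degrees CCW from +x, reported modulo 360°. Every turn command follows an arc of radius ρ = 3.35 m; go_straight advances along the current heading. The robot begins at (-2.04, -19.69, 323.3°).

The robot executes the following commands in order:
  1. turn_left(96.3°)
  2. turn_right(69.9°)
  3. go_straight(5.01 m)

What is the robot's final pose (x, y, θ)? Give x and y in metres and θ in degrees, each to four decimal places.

set_pose: (x, y, θ) = (-2.0400, -19.6900, 323.3000°), ρ = 3.35
turn_left(96.3°): centre at ρ to the left, rotate +96.3° → (2.8515, -18.6993, 419.6000° ≡ 59.6000°)
turn_right(69.9°): centre at ρ to the right, rotate −69.9° → (6.3399, -17.0985, -10.3000° ≡ 349.7000°)
go_straight(5.01): x += 5.01·cos θ, y += 5.01·sin θ → (11.2691, -17.9943, 349.7000°)

(11.2691, -17.9943, 349.7000°)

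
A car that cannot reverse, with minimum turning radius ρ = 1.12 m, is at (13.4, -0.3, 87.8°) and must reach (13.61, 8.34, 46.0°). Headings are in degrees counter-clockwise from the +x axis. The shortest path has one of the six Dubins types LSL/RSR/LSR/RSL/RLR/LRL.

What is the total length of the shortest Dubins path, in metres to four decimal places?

Let ψ = atan2(Δy, Δx) = atan2(8.64, 0.21) = 88.6077° be the start→goal bearing.
Normalize: d = |goal − start| / ρ = 8.642552/1.12 = 7.716564, α = (θ_start − ψ) mod 360° = 359.1923° = 6.269089 rad, β = (θ_goal − ψ) mod 360° = 317.3923° = 5.539541 rad.
Common terms: sin α = -0.014096, cos α = 0.999901, sin β = -0.676974, cos β = 0.736006, cos(α−β) = 0.745476, d² = 59.545360. Work in radians in the unit-radius frame; every candidate has L = ρ·(t + p + q).
LSL: p² = 2 + d² − 2cos(α−β) + 2d(sin α − sin β) = 70.284697; p = √p² = 8.383597; φ = atan2(cos β − cos α, d + sin α − sin β) = -0.031483 rad; t = (φ − α) mod 2π = 6.265799 rad, q = (β − φ) mod 2π = 5.571024 rad → L = 1.12·(6.265799 + 8.383597 + 5.571024) = 1.12·20.220420 = 22.646870 m
RSR: p² = 2 + d² − 2cos(α−β) + 2d(sin β − sin α) = 49.824120; p = √p² = 7.058620; φ = atan2(cos α − cos β, d − sin α + sin β) = 0.037395 rad; t = (α − φ) mod 2π = 6.231694 rad, q = (φ − β) mod 2π = 0.781039 rad → L = 1.12·(6.231694 + 7.058620 + 0.781039) = 1.12·14.071353 = 15.759916 m
LSR: p² = d² − 2 + 2cos(α−β) + 2d(sin α + sin β) = 48.370933; p = √p² = 6.954921; φ = atan2(−cos α − cos β, d + sin α + sin β) − atan2(−2, p) = 0.037776 rad; t = (φ − α) mod 2π = 0.051872 rad, q = (φ − β) mod 2π = 0.781420 rad → L = 1.12·(0.051872 + 6.954921 + 0.781420) = 1.12·7.788214 = 8.722800 m
RSL: p² = d² − 2 + 2cos(α−β) − 2d(sin α + sin β) = 69.701692; p = √p² = 8.348754; φ = atan2(cos α + cos β, d − sin α − sin β) − atan2(2, p) = -0.031519 rad; t = (α − φ) mod 2π = 0.017422 rad, q = (β − φ) mod 2π = 5.571060 rad → L = 1.12·(0.017422 + 8.348754 + 5.571060) = 1.12·13.937236 = 15.609705 m
RLR: c = (6 − d² + 2cos(α−β) + 2d(sin α − sin β))/8 = -5.228015, |c| > 1 → infeasible
LRL: c = (6 − d² + 2cos(α−β) − 2d(sin α − sin β))/8 = -7.785587, |c| > 1 → infeasible
Shortest: LSR with L = 8.722800 m ≈ 8.7228 m

8.7228 m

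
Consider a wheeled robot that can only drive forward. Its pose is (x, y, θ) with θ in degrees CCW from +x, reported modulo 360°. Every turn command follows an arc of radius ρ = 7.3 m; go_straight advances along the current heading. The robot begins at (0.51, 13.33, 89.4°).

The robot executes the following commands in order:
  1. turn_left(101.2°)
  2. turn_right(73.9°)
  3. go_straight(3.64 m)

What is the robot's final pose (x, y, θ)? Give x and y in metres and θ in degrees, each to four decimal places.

(-17.6324, 27.7291, 116.7000°)

set_pose: (x, y, θ) = (0.5100, 13.3300, 89.4000°), ρ = 7.3
turn_left(101.2°): centre at ρ to the left, rotate +101.2° → (-8.1324, 20.5819, 190.6000°)
turn_right(73.9°): centre at ρ to the right, rotate −73.9° → (-15.9969, 24.4773, 116.7000°)
go_straight(3.64): x += 3.64·cos θ, y += 3.64·sin θ → (-17.6324, 27.7291, 116.7000°)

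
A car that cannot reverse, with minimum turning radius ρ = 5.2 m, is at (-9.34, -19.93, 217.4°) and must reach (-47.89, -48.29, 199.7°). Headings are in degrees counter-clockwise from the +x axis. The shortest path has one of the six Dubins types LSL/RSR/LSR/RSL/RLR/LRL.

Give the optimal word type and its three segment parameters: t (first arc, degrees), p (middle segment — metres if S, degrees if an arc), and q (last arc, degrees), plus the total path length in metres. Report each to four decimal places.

Let ψ = atan2(Δy, Δx) = atan2(-28.36, -38.55) = -143.6593° be the start→goal bearing.
Normalize: d = |goal − start| / ρ = 47.858041/5.2 = 9.203469, α = (θ_start − ψ) mod 360° = 1.0593° = 0.018488 rad, β = (θ_goal − ψ) mod 360° = 343.3593° = 5.992750 rad.
Common terms: sin α = 0.018487, cos α = 0.999829, sin β = -0.286369, cos β = 0.958119, cos(α−β) = 0.952661, d² = 84.703850. Work in radians in the unit-radius frame; every candidate has L = ρ·(t + p + q).
LSL: p² = 2 + d² − 2cos(α−β) + 2d(sin α − sin β) = 90.409997; p = √p² = 9.508417; φ = atan2(cos β − cos α, d + sin α − sin β) = -0.004387 rad; t = (φ − α) mod 2π = 6.260311 rad, q = (β − φ) mod 2π = 5.997136 rad → L = 5.2·(6.260311 + 9.508417 + 5.997136) = 5.2·21.765865 = 113.182495 m
RSR: p² = 2 + d² − 2cos(α−β) + 2d(sin β − sin α) = 79.187057; p = √p² = 8.898711; φ = atan2(cos α − cos β, d − sin α + sin β) = 0.004687 rad; t = (α − φ) mod 2π = 0.013801 rad, q = (φ − β) mod 2π = 0.295123 rad → L = 5.2·(0.013801 + 8.898711 + 0.295123) = 5.2·9.207634 = 47.879698 m
LSR: p² = d² − 2 + 2cos(α−β) + 2d(sin α + sin β) = 79.678272; p = √p² = 8.926269; φ = atan2(−cos α − cos β, d + sin α + sin β) − atan2(−2, p) = 0.004709 rad; t = (φ − α) mod 2π = 6.269406 rad, q = (φ − β) mod 2π = 0.295144 rad → L = 5.2·(6.269406 + 8.926269 + 0.295144) = 5.2·15.490819 = 80.552257 m
RSL: p² = d² − 2 + 2cos(α−β) − 2d(sin α + sin β) = 89.540074; p = √p² = 9.462562; φ = atan2(cos α + cos β, d − sin α − sin β) − atan2(2, p) = -0.004442 rad; t = (α − φ) mod 2π = 0.022930 rad, q = (β − φ) mod 2π = 5.997192 rad → L = 5.2·(0.022930 + 9.462562 + 5.997192) = 5.2·15.482683 = 80.509953 m
RLR: c = (6 − d² + 2cos(α−β) + 2d(sin α − sin β))/8 = -8.898382, |c| > 1 → infeasible
LRL: c = (6 − d² + 2cos(α−β) − 2d(sin α − sin β))/8 = -10.301250, |c| > 1 → infeasible
Shortest: RSR with L = 47.879698 m ≈ 47.8797 m
Convert RSR to answer units (arcs ×180/π): t = 0.013801·180/π = 0.7907°, p = ρ·p = 5.2·8.898711 = 46.2733 m, q = 0.295123·180/π = 16.9093°, L = 47.8797 m.

RSR: t = 0.7907°, p = 46.2733 m, q = 16.9093°, L = 47.8797 m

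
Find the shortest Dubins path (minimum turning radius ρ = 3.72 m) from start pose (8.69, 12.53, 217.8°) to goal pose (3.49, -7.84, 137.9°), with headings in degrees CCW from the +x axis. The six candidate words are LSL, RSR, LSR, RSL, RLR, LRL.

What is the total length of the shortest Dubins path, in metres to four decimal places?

26.8462 m

Let ψ = atan2(Δy, Δx) = atan2(-20.37, -5.20) = -104.3205° be the start→goal bearing.
Normalize: d = |goal − start| / ρ = 21.023247/3.72 = 5.651410, α = (θ_start − ψ) mod 360° = 322.1205° = 5.622063 rad, β = (θ_goal − ψ) mod 360° = 242.2205° = 4.227545 rad.
Common terms: sin α = -0.614003, cos α = 0.789304, sin β = -0.884748, cos β = -0.466071, cos(α−β) = 0.175367, d² = 31.938439. Work in radians in the unit-radius frame; every candidate has L = ρ·(t + p + q).
LSL: p² = 2 + d² − 2cos(α−β) + 2d(sin α − sin β) = 36.647881; p = √p² = 6.053749; φ = atan2(cos β − cos α, d + sin α − sin β) = -0.208887 rad; t = (φ − α) mod 2π = 0.452235 rad, q = (β − φ) mod 2π = 4.436432 rad → L = 3.72·(0.452235 + 6.053749 + 4.436432) = 3.72·10.942417 = 40.705790 m
RSR: p² = 2 + d² − 2cos(α−β) + 2d(sin β − sin α) = 30.527531; p = √p² = 5.525172; φ = atan2(cos α − cos β, d − sin α + sin β) = 0.229212 rad; t = (α − φ) mod 2π = 5.392851 rad, q = (φ − β) mod 2π = 2.284852 rad → L = 3.72·(5.392851 + 5.525172 + 2.284852) = 3.72·13.202876 = 49.114698 m
LSR: p² = d² − 2 + 2cos(α−β) + 2d(sin α + sin β) = 13.349061; p = √p² = 3.653637; φ = atan2(−cos α − cos β, d + sin α + sin β) − atan2(−2, p) = 0.423164 rad; t = (φ − α) mod 2π = 1.084286 rad, q = (φ − β) mod 2π = 2.478804 rad → L = 3.72·(1.084286 + 3.653637 + 2.478804) = 3.72·7.216727 = 26.846225 m
RSL: p² = d² − 2 + 2cos(α−β) − 2d(sin α + sin β) = 47.229284; p = √p² = 6.872357; φ = atan2(cos α + cos β, d − sin α − sin β) − atan2(2, p) = -0.238023 rad; t = (α − φ) mod 2π = 5.860086 rad, q = (β − φ) mod 2π = 4.465568 rad → L = 3.72·(5.860086 + 6.872357 + 4.465568) = 3.72·17.198011 = 63.976600 m
RLR: c = (6 − d² + 2cos(α−β) + 2d(sin α − sin β))/8 = -2.815941, |c| > 1 → infeasible
LRL: c = (6 − d² + 2cos(α−β) − 2d(sin α − sin β))/8 = -3.580985, |c| > 1 → infeasible
Shortest: LSR with L = 26.846225 m ≈ 26.8462 m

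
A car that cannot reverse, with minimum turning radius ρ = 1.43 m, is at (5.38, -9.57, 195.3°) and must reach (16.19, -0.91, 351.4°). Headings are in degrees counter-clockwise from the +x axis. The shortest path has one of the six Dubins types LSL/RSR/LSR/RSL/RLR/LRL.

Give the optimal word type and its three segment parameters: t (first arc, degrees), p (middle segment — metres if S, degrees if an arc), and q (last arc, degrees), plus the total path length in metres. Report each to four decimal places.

Let ψ = atan2(Δy, Δx) = atan2(8.66, 10.81) = 38.6986° be the start→goal bearing.
Normalize: d = |goal − start| / ρ = 13.851054/1.43 = 9.686052, α = (θ_start − ψ) mod 360° = 156.6014° = 2.733211 rad, β = (θ_goal − ψ) mod 360° = 312.7014° = 5.457670 rad.
Common terms: sin α = 0.397125, cos α = -0.917765, sin β = -0.734898, cos β = 0.678178, cos(α−β) = -0.914254, d² = 93.819600. Work in radians in the unit-radius frame; every candidate has L = ρ·(t + p + q).
LSL: p² = 2 + d² − 2cos(α−β) + 2d(sin α − sin β) = 119.577768; p = √p² = 10.935162; φ = atan2(cos β − cos α, d + sin α − sin β) = 0.146469 rad; t = (φ − α) mod 2π = 3.696444 rad, q = (β − φ) mod 2π = 5.311200 rad → L = 1.43·(3.696444 + 10.935162 + 5.311200) = 1.43·19.942806 = 28.518213 m
RSR: p² = 2 + d² − 2cos(α−β) + 2d(sin β − sin α) = 75.718448; p = √p² = 8.701635; φ = atan2(cos α − cos β, d − sin α + sin β) = -0.184451 rad; t = (α − φ) mod 2π = 2.917662 rad, q = (φ − β) mod 2π = 0.641064 rad → L = 1.43·(2.917662 + 8.701635 + 0.641064) = 1.43·12.260361 = 17.532316 m
LSR: p² = d² − 2 + 2cos(α−β) + 2d(sin α + sin β) = 83.447725; p = √p² = 9.134973; φ = atan2(−cos α − cos β, d + sin α + sin β) − atan2(−2, p) = 0.241161 rad; t = (φ − α) mod 2π = 3.791136 rad, q = (φ − β) mod 2π = 1.066677 rad → L = 1.43·(3.791136 + 9.134973 + 1.066677) = 1.43·13.992786 = 20.009683 m
RSL: p² = d² − 2 + 2cos(α−β) − 2d(sin α + sin β) = 96.534460; p = √p² = 9.825195; φ = atan2(cos α + cos β, d − sin α − sin β) − atan2(2, p) = -0.224712 rad; t = (α − φ) mod 2π = 2.957922 rad, q = (β − φ) mod 2π = 5.682381 rad → L = 1.43·(2.957922 + 9.825195 + 5.682381) = 1.43·18.465499 = 26.405663 m
RLR: c = (6 − d² + 2cos(α−β) + 2d(sin α − sin β))/8 = -8.464806, |c| > 1 → infeasible
LRL: c = (6 − d² + 2cos(α−β) − 2d(sin α − sin β))/8 = -13.947221, |c| > 1 → infeasible
Shortest: RSR with L = 17.532316 m ≈ 17.5323 m
Convert RSR to answer units (arcs ×180/π): t = 2.917662·180/π = 167.1697°, p = ρ·p = 1.43·8.701635 = 12.4433 m, q = 0.641064·180/π = 36.7303°, L = 17.5323 m.

RSR: t = 167.1697°, p = 12.4433 m, q = 36.7303°, L = 17.5323 m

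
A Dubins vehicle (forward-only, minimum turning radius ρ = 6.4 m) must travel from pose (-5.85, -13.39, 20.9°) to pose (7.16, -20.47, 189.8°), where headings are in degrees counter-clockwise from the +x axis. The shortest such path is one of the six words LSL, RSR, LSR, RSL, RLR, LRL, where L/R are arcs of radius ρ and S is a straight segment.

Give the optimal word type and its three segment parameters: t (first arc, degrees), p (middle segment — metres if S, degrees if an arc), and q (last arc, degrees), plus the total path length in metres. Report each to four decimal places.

LSR: t = 8.1512°, p = 9.1379 m, q = 199.2512°, L = 32.3050 m

Let ψ = atan2(Δy, Δx) = atan2(-7.08, 13.01) = -28.5549° be the start→goal bearing.
Normalize: d = |goal − start| / ρ = 14.811701/6.4 = 2.314328, α = (θ_start − ψ) mod 360° = 49.4549° = 0.863151 rad, β = (θ_goal − ψ) mod 360° = 218.3549° = 3.811012 rad.
Common terms: sin α = 0.759894, cos α = 0.650047, sin β = -0.620531, cos β = -0.784182, cos(α−β) = -0.981293, d² = 5.356116. Work in radians in the unit-radius frame; every candidate has L = ρ·(t + p + q).
LSL: p² = 2 + d² − 2cos(α−β) + 2d(sin α − sin β) = 15.708214; p = √p² = 3.963359; φ = atan2(cos β − cos α, d + sin α − sin β) = -0.370275 rad; t = (φ − α) mod 2π = 5.049759 rad, q = (β − φ) mod 2π = 4.181287 rad → L = 6.4·(5.049759 + 3.963359 + 4.181287) = 6.4·13.194405 = 84.444194 m
RSR: p² = 2 + d² − 2cos(α−β) + 2d(sin β − sin α) = 2.929188; p = √p² = 1.711487; φ = atan2(cos α − cos β, d − sin α + sin β) = 0.993610 rad; t = (α − φ) mod 2π = 6.152725 rad, q = (φ − β) mod 2π = 3.465784 rad → L = 6.4·(6.152725 + 1.711487 + 3.465784) = 6.4·11.329997 = 72.511978 m
LSR: p² = d² − 2 + 2cos(α−β) + 2d(sin α + sin β) = 2.038598; p = √p² = 1.427795; φ = atan2(−cos α − cos β, d + sin α + sin β) − atan2(−2, p) = 1.005417 rad; t = (φ − α) mod 2π = 0.142266 rad, q = (φ − β) mod 2π = 3.477590 rad → L = 6.4·(0.142266 + 1.427795 + 3.477590) = 6.4·5.047651 = 32.304965 m
RSL: p² = d² − 2 + 2cos(α−β) − 2d(sin α + sin β) = 0.748463; p = √p² = 0.865138; φ = atan2(cos α + cos β, d − sin α − sin β) − atan2(2, p) = -1.224127 rad; t = (α − φ) mod 2π = 2.087278 rad, q = (β − φ) mod 2π = 5.035139 rad → L = 6.4·(2.087278 + 0.865138 + 5.035139) = 6.4·7.987554 = 51.120345 m
RLR: c = (6 − d² + 2cos(α−β) + 2d(sin α − sin β))/8 = 0.633852; p = 2π − arccos c = 5.398912 rad; φ = atan2(cos α − cos β, d − sin α + sin β) = 0.993610 rad; t = (α − φ + p/2) mod 2π = 2.568996 rad, q = (α − β − t + p) mod 2π = 6.165240 rad → L = 6.4·(2.568996 + 5.398912 + 6.165240) = 6.4·14.133148 = 90.452145 m
LRL: c = (6 − d² + 2cos(α−β) − 2d(sin α − sin β))/8 = -0.963527; p = 2π − arccos c = 3.412506 rad; φ = atan2(cos β − cos α, d + sin α − sin β) = -0.370275 rad; t = (φ − α + p/2) mod 2π = 0.472827 rad, q = (β − α − t + p) mod 2π = 5.887540 rad → L = 6.4·(0.472827 + 3.412506 + 5.887540) = 6.4·9.772874 = 62.546392 m
Shortest: LSR with L = 32.304965 m ≈ 32.3050 m
Convert LSR to answer units (arcs ×180/π): t = 0.142266·180/π = 8.1512°, p = ρ·p = 6.4·1.427795 = 9.1379 m, q = 3.477590·180/π = 199.2512°, L = 32.3050 m.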